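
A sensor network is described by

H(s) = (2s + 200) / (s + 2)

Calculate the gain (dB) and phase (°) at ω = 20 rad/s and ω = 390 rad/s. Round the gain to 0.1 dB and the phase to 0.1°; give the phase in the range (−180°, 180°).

ω = 20: 20.1 dB, -73.0°; ω = 390: 6.3 dB, -14.1°

Substitute s = j20:
Numerator: 2(j20) + 200 = 200 + j40
Denominator: (j20) + 2 = 2 + j20
|N| = √(200² + 40²) ≈ 203.96, ∠N ≈ 11.31°
|D| = √(2² + 20²) ≈ 20.1, ∠D ≈ 84.29°
|H| = 203.96 / 20.1 ≈ 10.147
Gain = 20 log₁₀(10.147) ≈ 20.13 dB
∠H = 11.31° − 84.29° = -72.98°

Substitute s = j390:
Numerator: 2(j390) + 200 = 200 + j780
Denominator: (j390) + 2 = 2 + j390
|N| = √(200² + 780²) ≈ 805.23, ∠N ≈ 75.62°
|D| = √(2² + 390²) ≈ 390.01, ∠D ≈ 89.71°
|H| = 805.23 / 390.01 ≈ 2.0646
Gain = 20 log₁₀(2.0646) ≈ 6.30 dB
∠H = 75.62° − 89.71° = -14.09°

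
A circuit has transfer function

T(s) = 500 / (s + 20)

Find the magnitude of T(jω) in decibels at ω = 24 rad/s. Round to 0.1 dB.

24.1 dB

At s = jω = j24:
pole (s+20): 20 + j24 → |·| = √(20²+24²) = √976 ≈ 31.241, ∠ = arctan(24/20) ≈ 50.19°
|T| = 500 / 31.241 ≈ 16.005
Gain = 20 log₁₀(16.005) ≈ 24.09 dB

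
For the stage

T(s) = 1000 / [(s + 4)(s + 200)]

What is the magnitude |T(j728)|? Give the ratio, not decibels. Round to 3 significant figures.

0.00182

At s = jω = j728:
pole (s+4): 4 + j728 → |·| = √(4²+728²) = √530000 ≈ 728.01, ∠ = arctan(728/4) ≈ 89.69°
pole (s+200): 200 + j728 → |·| = √(200²+728²) = √569984 ≈ 754.97, ∠ = arctan(728/200) ≈ 74.64°
|T| = 1000 / 5.4963e+05 ≈ 0.0018194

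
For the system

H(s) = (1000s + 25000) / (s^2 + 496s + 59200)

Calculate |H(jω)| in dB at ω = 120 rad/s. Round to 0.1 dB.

4.3 dB

Substitute s = j120:
Numerator: 1000(j120) + 25000 = 25000 + j120000
Denominator: (j120)^2 + 496(j120) + 59200 = 44800 + j59520
|N| = √(25000² + 120000²) ≈ 1.2258e+05, ∠N ≈ 78.23°
|D| = √(44800² + 59520²) ≈ 74496, ∠D ≈ 53.03°
|H| = 1.2258e+05 / 74496 ≈ 1.6455
Gain = 20 log₁₀(1.6455) ≈ 4.33 dB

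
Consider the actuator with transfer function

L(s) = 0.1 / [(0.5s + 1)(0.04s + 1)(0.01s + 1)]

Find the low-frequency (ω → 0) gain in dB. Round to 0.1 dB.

-20.0 dB

L(0) = 0.1 · 1 / 1 = 0.1
20 log₁₀(0.1) ≈ -20.00 dB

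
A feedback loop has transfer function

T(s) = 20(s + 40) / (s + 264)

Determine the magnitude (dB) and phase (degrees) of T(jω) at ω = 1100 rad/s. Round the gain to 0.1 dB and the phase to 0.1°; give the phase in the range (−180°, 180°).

At s = jω = j1100:
zero (s+40): 40 + j1100 → |·| = √(40²+1100²) = √1211600 ≈ 1100.7, ∠ = arctan(1100/40) ≈ 87.92°
pole (s+264): 264 + j1100 → |·| = √(264²+1100²) = √1279696 ≈ 1131.2, ∠ = arctan(1100/264) ≈ 76.50°
|T| = 20 · 1100.7 / 1131.2 ≈ 19.461
Gain = 20 log₁₀(19.461) ≈ 25.78 dB
∠T = 87.92° − 76.50° = 11.42°

25.8 dB, 11.4°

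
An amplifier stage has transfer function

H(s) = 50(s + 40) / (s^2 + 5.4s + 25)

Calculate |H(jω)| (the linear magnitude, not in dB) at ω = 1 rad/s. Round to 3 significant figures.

At s = jω = j1:
zero (s+40): 40 + j1 → |·| = √(40²+1²) = √1601 ≈ 40.012, ∠ = arctan(1/40) ≈ 1.43°
quadratic: (j1)² + 5.4·j1 + 25 = 24 + j5.4 → |·| ≈ 24.6, ∠ ≈ 12.68°
|H| = 50 · 40.012 / 24.6 ≈ 81.325

81.3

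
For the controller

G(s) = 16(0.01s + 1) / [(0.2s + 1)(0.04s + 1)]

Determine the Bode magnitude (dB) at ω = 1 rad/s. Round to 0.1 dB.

At ω = 1 rad/s:
zero (1 + j1·0.01) = 1 + j0.01 → |·| ≈ 1, ∠ ≈ 0.57°
pole (1 + j1·0.2) = 1 + j0.2 → |·| ≈ 1.0198, ∠ ≈ 11.31°
pole (1 + j1·0.04) = 1 + j0.04 → |·| ≈ 1.0008, ∠ ≈ 2.29°
|G| = 16 · 1 / (1.0198 · 1.0008) ≈ 15.677
Gain = 20 log₁₀(15.677) ≈ 23.91 dB

23.9 dB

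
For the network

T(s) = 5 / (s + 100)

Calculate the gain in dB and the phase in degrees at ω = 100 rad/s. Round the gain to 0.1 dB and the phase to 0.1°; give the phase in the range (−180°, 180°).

Substitute s = j100:
Numerator: 5 = 5 + j0
Denominator: (j100) + 100 = 100 + j100
|N| = √(5² + 0²) ≈ 5, ∠N ≈ 0.00°
|D| = √(100² + 100²) ≈ 141.42, ∠D ≈ 45.00°
|T| = 5 / 141.42 ≈ 0.035356
Gain = 20 log₁₀(0.035356) ≈ -29.03 dB
∠T = 0.00° − 45.00° = -45.00°

-29.0 dB, -45.0°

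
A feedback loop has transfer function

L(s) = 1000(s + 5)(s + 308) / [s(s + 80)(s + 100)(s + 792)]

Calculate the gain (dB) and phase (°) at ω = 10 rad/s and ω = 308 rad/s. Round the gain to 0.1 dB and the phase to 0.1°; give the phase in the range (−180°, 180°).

At s = jω = j10:
zero (s+5): 5 + j10 → |·| = √(5²+10²) = √125 ≈ 11.18, ∠ = arctan(10/5) ≈ 63.43°
zero (s+308): 308 + j10 → |·| = √(308²+10²) = √94964 ≈ 308.16, ∠ = arctan(10/308) ≈ 1.86°
pole (s+80): 80 + j10 → |·| = √(80²+10²) = √6500 ≈ 80.623, ∠ = arctan(10/80) ≈ 7.13°
pole (s+100): 100 + j10 → |·| = √(100²+10²) = √10100 ≈ 100.5, ∠ = arctan(10/100) ≈ 5.71°
pole (s+792): 792 + j10 → |·| = √(792²+10²) = √627364 ≈ 792.06, ∠ = arctan(10/792) ≈ 0.72°
pole at origin: |s| = 10, ∠ = 90.00° (in denominator)
|L| = 1000 · 3445.2 / 6.4178e+07 ≈ 0.053682
Gain = 20 log₁₀(0.053682) ≈ -25.40 dB
∠L = 65.29° − 103.56° = -38.27°

At s = jω = j308:
zero (s+5): 5 + j308 → |·| = √(5²+308²) = √94889 ≈ 308.04, ∠ = arctan(308/5) ≈ 89.07°
zero (s+308): 308 + j308 → |·| = √(308²+308²) = √189728 ≈ 435.58, ∠ = arctan(308/308) ≈ 45.00°
pole (s+80): 80 + j308 → |·| = √(80²+308²) = √101264 ≈ 318.22, ∠ = arctan(308/80) ≈ 75.44°
pole (s+100): 100 + j308 → |·| = √(100²+308²) = √104864 ≈ 323.83, ∠ = arctan(308/100) ≈ 72.01°
pole (s+792): 792 + j308 → |·| = √(792²+308²) = √722128 ≈ 849.78, ∠ = arctan(308/792) ≈ 21.25°
pole at origin: |s| = 308, ∠ = 90.00° (in denominator)
|L| = 1000 · 1.3418e+05 / 2.6971e+10 ≈ 0.004975
Gain = 20 log₁₀(0.004975) ≈ -46.06 dB
∠L = 134.07° − 258.70° = -124.63°

ω = 10: -25.4 dB, -38.3°; ω = 308: -46.1 dB, -124.6°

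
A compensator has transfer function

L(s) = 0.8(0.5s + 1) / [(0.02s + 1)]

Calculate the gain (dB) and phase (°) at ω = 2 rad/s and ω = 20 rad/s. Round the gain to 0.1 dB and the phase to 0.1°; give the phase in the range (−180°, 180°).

At ω = 2 rad/s:
zero (1 + j2·0.5) = 1 + j1 → |·| ≈ 1.4142, ∠ ≈ 45.00°
pole (1 + j2·0.02) = 1 + j0.04 → |·| ≈ 1.0008, ∠ ≈ 2.29°
|L| = 0.8 · 1.4142 / (1.0008) ≈ 1.1305
Gain = 20 log₁₀(1.1305) ≈ 1.07 dB
∠L = (45.00°) − (2.29°) = 42.71°

At ω = 20 rad/s:
zero (1 + j20·0.5) = 1 + j10 → |·| ≈ 10.05, ∠ ≈ 84.29°
pole (1 + j20·0.02) = 1 + j0.4 → |·| ≈ 1.077, ∠ ≈ 21.80°
|L| = 0.8 · 10.05 / (1.077) ≈ 7.4652
Gain = 20 log₁₀(7.4652) ≈ 17.46 dB
∠L = (84.29°) − (21.80°) = 62.49°

ω = 2: 1.1 dB, 42.7°; ω = 20: 17.5 dB, 62.5°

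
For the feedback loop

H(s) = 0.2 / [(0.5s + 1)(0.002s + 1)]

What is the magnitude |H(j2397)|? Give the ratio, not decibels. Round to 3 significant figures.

3.41e-05

At ω = 2397 rad/s:
pole (1 + j2397·0.5) = 1 + j1198.5 → |·| ≈ 1198.5, ∠ ≈ 89.95°
pole (1 + j2397·0.002) = 1 + j4.794 → |·| ≈ 4.8972, ∠ ≈ 78.22°
|H| = 0.2 · 1 / (1198.5 · 4.8972) ≈ 3.4076e-05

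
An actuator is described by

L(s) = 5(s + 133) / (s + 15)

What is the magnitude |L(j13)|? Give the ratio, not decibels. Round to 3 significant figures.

At s = jω = j13:
zero (s+133): 133 + j13 → |·| = √(133²+13²) = √17858 ≈ 133.63, ∠ = arctan(13/133) ≈ 5.58°
pole (s+15): 15 + j13 → |·| = √(15²+13²) = √394 ≈ 19.849, ∠ = arctan(13/15) ≈ 40.91°
|L| = 5 · 133.63 / 19.849 ≈ 33.662

33.7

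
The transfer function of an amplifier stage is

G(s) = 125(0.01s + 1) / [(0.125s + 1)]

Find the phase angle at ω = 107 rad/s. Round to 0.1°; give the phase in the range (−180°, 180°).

At ω = 107 rad/s:
zero (1 + j107·0.01) = 1 + j1.07 → |·| ≈ 1.4645, ∠ ≈ 46.94°
pole (1 + j107·0.125) = 1 + j13.375 → |·| ≈ 13.412, ∠ ≈ 85.72°
∠G = (46.94°) − (85.72°) = -38.78°

-38.8°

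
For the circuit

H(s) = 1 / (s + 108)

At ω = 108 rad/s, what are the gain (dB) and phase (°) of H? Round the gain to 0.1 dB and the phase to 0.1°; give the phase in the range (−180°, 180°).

-43.7 dB, -45.0°

Substitute s = j108:
Numerator: 1 = 1 + j0
Denominator: (j108) + 108 = 108 + j108
|N| = √(1² + 0²) ≈ 1, ∠N ≈ 0.00°
|D| = √(108² + 108²) ≈ 152.74, ∠D ≈ 45.00°
|H| = 1 / 152.74 ≈ 0.0065471
Gain = 20 log₁₀(0.0065471) ≈ -43.68 dB
∠H = 0.00° − 45.00° = -45.00°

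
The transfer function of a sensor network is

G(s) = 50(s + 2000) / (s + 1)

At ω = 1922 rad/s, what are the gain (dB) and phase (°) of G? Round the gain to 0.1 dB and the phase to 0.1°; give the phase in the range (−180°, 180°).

37.2 dB, -46.1°

At s = jω = j1922:
zero (s+2000): 2000 + j1922 → |·| = √(2000²+1922²) = √7694084 ≈ 2773.8, ∠ = arctan(1922/2000) ≈ 43.86°
pole (s+1): 1 + j1922 → |·| = √(1²+1922²) = √3694085 ≈ 1922, ∠ = arctan(1922/1) ≈ 89.97°
|G| = 50 · 2773.8 / 1922 ≈ 72.159
Gain = 20 log₁₀(72.159) ≈ 37.17 dB
∠G = 43.86° − 89.97° = -46.11°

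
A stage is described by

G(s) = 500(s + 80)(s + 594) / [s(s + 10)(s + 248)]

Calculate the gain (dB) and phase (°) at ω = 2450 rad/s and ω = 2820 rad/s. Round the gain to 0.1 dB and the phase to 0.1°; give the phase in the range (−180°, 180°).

At s = jω = j2450:
zero (s+80): 80 + j2450 → |·| = √(80²+2450²) = √6008900 ≈ 2451.3, ∠ = arctan(2450/80) ≈ 88.13°
zero (s+594): 594 + j2450 → |·| = √(594²+2450²) = √6355336 ≈ 2521, ∠ = arctan(2450/594) ≈ 76.37°
pole (s+10): 10 + j2450 → |·| = √(10²+2450²) = √6002600 ≈ 2450, ∠ = arctan(2450/10) ≈ 89.77°
pole (s+248): 248 + j2450 → |·| = √(248²+2450²) = √6064004 ≈ 2462.5, ∠ = arctan(2450/248) ≈ 84.22°
pole at origin: |s| = 2450, ∠ = 90.00° (in denominator)
|G| = 500 · 6.1797e+06 / 1.4781e+10 ≈ 0.20904
Gain = 20 log₁₀(0.20904) ≈ -13.60 dB
∠G = 164.50° − 263.99° = -99.49°

At s = jω = j2820:
zero (s+80): 80 + j2820 → |·| = √(80²+2820²) = √7958800 ≈ 2821.1, ∠ = arctan(2820/80) ≈ 88.38°
zero (s+594): 594 + j2820 → |·| = √(594²+2820²) = √8305236 ≈ 2881.9, ∠ = arctan(2820/594) ≈ 78.11°
pole (s+10): 10 + j2820 → |·| = √(10²+2820²) = √7952500 ≈ 2820, ∠ = arctan(2820/10) ≈ 89.80°
pole (s+248): 248 + j2820 → |·| = √(248²+2820²) = √8013904 ≈ 2830.9, ∠ = arctan(2820/248) ≈ 84.97°
pole at origin: |s| = 2820, ∠ = 90.00° (in denominator)
|G| = 500 · 8.1301e+06 / 2.2512e+10 ≈ 0.18057
Gain = 20 log₁₀(0.18057) ≈ -14.87 dB
∠G = 166.49° − 264.77° = -98.28°

ω = 2450: -13.6 dB, -99.5°; ω = 2820: -14.9 dB, -98.3°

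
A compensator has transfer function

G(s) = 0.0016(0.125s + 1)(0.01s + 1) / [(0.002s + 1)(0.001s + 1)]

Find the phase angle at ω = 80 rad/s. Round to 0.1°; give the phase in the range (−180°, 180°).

At ω = 80 rad/s:
zero (1 + j80·0.125) = 1 + j10 → |·| ≈ 10.05, ∠ ≈ 84.29°
zero (1 + j80·0.01) = 1 + j0.8 → |·| ≈ 1.2806, ∠ ≈ 38.66°
pole (1 + j80·0.002) = 1 + j0.16 → |·| ≈ 1.0127, ∠ ≈ 9.09°
pole (1 + j80·0.001) = 1 + j0.08 → |·| ≈ 1.0032, ∠ ≈ 4.57°
∠G = (84.29° + 38.66°) − (9.09° + 4.57°) = 109.29°

109.3°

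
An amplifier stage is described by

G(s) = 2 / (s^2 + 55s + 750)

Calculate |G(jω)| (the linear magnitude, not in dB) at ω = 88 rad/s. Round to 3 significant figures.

Substitute s = j88:
Numerator: 2 = 2 + j0
Denominator: (j88)^2 + 55(j88) + 750 = -6994 + j4840
|N| = √(2² + 0²) ≈ 2, ∠N ≈ 0.00°
|D| = √(6994² + 4840²) ≈ 8505.4, ∠D ≈ 145.32°
|G| = 2 / 8505.4 ≈ 0.00023514

0.000235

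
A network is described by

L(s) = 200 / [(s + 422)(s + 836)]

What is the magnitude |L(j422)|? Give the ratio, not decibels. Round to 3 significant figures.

At s = jω = j422:
pole (s+422): 422 + j422 → |·| = √(422²+422²) = √356168 ≈ 596.8, ∠ = arctan(422/422) ≈ 45.00°
pole (s+836): 836 + j422 → |·| = √(836²+422²) = √876980 ≈ 936.47, ∠ = arctan(422/836) ≈ 26.78°
|L| = 200 / 5.5889e+05 ≈ 0.00035785

0.000358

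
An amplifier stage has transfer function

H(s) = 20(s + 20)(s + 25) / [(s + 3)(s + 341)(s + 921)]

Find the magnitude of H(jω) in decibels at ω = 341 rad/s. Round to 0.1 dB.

At s = jω = j341:
zero (s+20): 20 + j341 → |·| = √(20²+341²) = √116681 ≈ 341.59, ∠ = arctan(341/20) ≈ 86.64°
zero (s+25): 25 + j341 → |·| = √(25²+341²) = √116906 ≈ 341.92, ∠ = arctan(341/25) ≈ 85.81°
pole (s+3): 3 + j341 → |·| = √(3²+341²) = √116290 ≈ 341.01, ∠ = arctan(341/3) ≈ 89.50°
pole (s+341): 341 + j341 → |·| = √(341²+341²) = √232562 ≈ 482.25, ∠ = arctan(341/341) ≈ 45.00°
pole (s+921): 921 + j341 → |·| = √(921²+341²) = √964522 ≈ 982.1, ∠ = arctan(341/921) ≈ 20.32°
|H| = 20 · 1.168e+05 / 1.6151e+08 ≈ 0.014464
Gain = 20 log₁₀(0.014464) ≈ -36.79 dB

-36.8 dB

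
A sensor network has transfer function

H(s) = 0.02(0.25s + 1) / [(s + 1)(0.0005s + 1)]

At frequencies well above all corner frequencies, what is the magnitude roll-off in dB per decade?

Each pole contributes −20 dB/decade at high frequency; each zero contributes +20 dB/decade.
Net: 1 zero(s) − 2 pole(s) → -20 dB/decade.

-20 dB/decade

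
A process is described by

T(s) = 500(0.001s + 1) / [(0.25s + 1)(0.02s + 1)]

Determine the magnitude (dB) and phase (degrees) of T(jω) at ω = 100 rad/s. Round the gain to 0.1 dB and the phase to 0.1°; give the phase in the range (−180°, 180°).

At ω = 100 rad/s:
zero (1 + j100·0.001) = 1 + j0.1 → |·| ≈ 1.005, ∠ ≈ 5.71°
pole (1 + j100·0.25) = 1 + j25 → |·| ≈ 25.02, ∠ ≈ 87.71°
pole (1 + j100·0.02) = 1 + j2 → |·| ≈ 2.2361, ∠ ≈ 63.43°
|T| = 500 · 1.005 / (25.02 · 2.2361) ≈ 8.9817
Gain = 20 log₁₀(8.9817) ≈ 19.07 dB
∠T = (5.71°) − (87.71° + 63.43°) = -145.43°

19.1 dB, -145.4°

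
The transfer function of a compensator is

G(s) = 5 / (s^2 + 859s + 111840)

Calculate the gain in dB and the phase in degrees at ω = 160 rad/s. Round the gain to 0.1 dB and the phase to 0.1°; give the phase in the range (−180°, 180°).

Substitute s = j160:
Numerator: 5 = 5 + j0
Denominator: (j160)^2 + 859(j160) + 111840 = 86240 + j137440
|N| = √(5² + 0²) ≈ 5, ∠N ≈ 0.00°
|D| = √(86240² + 137440²) ≈ 1.6226e+05, ∠D ≈ 57.89°
|G| = 5 / 1.6226e+05 ≈ 3.0815e-05
Gain = 20 log₁₀(3.0815e-05) ≈ -90.22 dB
∠G = 0.00° − 57.89° = -57.89°

-90.2 dB, -57.9°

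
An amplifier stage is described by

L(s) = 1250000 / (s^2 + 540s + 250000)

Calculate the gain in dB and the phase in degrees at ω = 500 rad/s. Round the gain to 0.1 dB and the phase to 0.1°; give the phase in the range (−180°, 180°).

At s = jω = j500:
quadratic: (j500)² + 540·j500 + 250000 = 0 + j270000 → |·| ≈ 2.7e+05, ∠ ≈ 90.00°
|L| = 1250000 / 2.7e+05 ≈ 4.6296
Gain = 20 log₁₀(4.6296) ≈ 13.31 dB
∠L = 0.00° − 90.00° = -90.00°

13.3 dB, -90.0°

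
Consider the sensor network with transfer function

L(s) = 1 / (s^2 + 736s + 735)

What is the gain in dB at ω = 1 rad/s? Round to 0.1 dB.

Substitute s = j1:
Numerator: 1 = 1 + j0
Denominator: (j1)^2 + 736(j1) + 735 = 734 + j736
|N| = √(1² + 0²) ≈ 1, ∠N ≈ 0.00°
|D| = √(734² + 736²) ≈ 1039.4, ∠D ≈ 45.08°
|L| = 1 / 1039.4 ≈ 0.00096209
Gain = 20 log₁₀(0.00096209) ≈ -60.34 dB

-60.3 dB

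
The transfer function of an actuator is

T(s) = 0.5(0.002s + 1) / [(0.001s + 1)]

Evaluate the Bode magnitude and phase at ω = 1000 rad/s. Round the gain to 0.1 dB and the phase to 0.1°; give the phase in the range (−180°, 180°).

-2.0 dB, 18.4°

At ω = 1000 rad/s:
zero (1 + j1000·0.002) = 1 + j2 → |·| ≈ 2.2361, ∠ ≈ 63.43°
pole (1 + j1000·0.001) = 1 + j1 → |·| ≈ 1.4142, ∠ ≈ 45.00°
|T| = 0.5 · 2.2361 / (1.4142) ≈ 0.79059
Gain = 20 log₁₀(0.79059) ≈ -2.04 dB
∠T = (63.43°) − (45.00°) = 18.43°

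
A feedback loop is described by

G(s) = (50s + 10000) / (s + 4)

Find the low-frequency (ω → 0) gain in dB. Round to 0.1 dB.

G(0) = 10000 / 4 = 2500
20 log₁₀(2500) ≈ 67.96 dB

68.0 dB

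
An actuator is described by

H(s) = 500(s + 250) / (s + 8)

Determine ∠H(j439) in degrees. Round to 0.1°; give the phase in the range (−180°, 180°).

-28.6°

At s = jω = j439:
zero (s+250): 250 + j439 → |·| = √(250²+439²) = √255221 ≈ 505.19, ∠ = arctan(439/250) ≈ 60.34°
pole (s+8): 8 + j439 → |·| = √(8²+439²) = √192785 ≈ 439.07, ∠ = arctan(439/8) ≈ 88.96°
∠H = 60.34° − 88.96° = -28.62°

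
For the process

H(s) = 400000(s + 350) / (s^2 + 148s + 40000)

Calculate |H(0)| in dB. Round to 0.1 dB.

70.9 dB

H(0) = 400000·350 / 40000 = 3500
20 log₁₀(3500) ≈ 70.88 dB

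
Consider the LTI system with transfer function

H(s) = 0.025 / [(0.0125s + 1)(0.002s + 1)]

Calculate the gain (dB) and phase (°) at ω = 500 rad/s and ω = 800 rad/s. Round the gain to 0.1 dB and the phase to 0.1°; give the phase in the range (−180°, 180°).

ω = 500: -51.1 dB, -125.9°; ω = 800: -57.6 dB, -142.3°

At ω = 500 rad/s:
pole (1 + j500·0.0125) = 1 + j6.25 → |·| ≈ 6.3295, ∠ ≈ 80.91°
pole (1 + j500·0.002) = 1 + j1 → |·| ≈ 1.4142, ∠ ≈ 45.00°
|H| = 0.025 · 1 / (6.3295 · 1.4142) ≈ 0.0027929
Gain = 20 log₁₀(0.0027929) ≈ -51.08 dB
∠H = (0°) − (80.91° + 45.00°) = -125.91°

At ω = 800 rad/s:
pole (1 + j800·0.0125) = 1 + j10 → |·| ≈ 10.05, ∠ ≈ 84.29°
pole (1 + j800·0.002) = 1 + j1.6 → |·| ≈ 1.8868, ∠ ≈ 57.99°
|H| = 0.025 · 1 / (10.05 · 1.8868) ≈ 0.0013184
Gain = 20 log₁₀(0.0013184) ≈ -57.60 dB
∠H = (0°) − (84.29° + 57.99°) = -142.28°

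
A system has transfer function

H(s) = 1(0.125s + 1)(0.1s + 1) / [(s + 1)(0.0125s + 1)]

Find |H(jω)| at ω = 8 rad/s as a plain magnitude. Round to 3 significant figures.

0.224

At ω = 8 rad/s:
zero (1 + j8·0.125) = 1 + j1 → |·| ≈ 1.4142, ∠ ≈ 45.00°
zero (1 + j8·0.1) = 1 + j0.8 → |·| ≈ 1.2806, ∠ ≈ 38.66°
pole (1 + j8·1) = 1 + j8 → |·| ≈ 8.0623, ∠ ≈ 82.87°
pole (1 + j8·0.0125) = 1 + j0.1 → |·| ≈ 1.005, ∠ ≈ 5.71°
|H| = 1 · 1.4142 · 1.2806 / (8.0623 · 1.005) ≈ 0.22351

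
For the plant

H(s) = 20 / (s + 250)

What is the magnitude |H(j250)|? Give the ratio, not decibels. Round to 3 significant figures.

At s = jω = j250:
pole (s+250): 250 + j250 → |·| = √(250²+250²) = √125000 ≈ 353.55, ∠ = arctan(250/250) ≈ 45.00°
|H| = 20 / 353.55 ≈ 0.056569

0.0566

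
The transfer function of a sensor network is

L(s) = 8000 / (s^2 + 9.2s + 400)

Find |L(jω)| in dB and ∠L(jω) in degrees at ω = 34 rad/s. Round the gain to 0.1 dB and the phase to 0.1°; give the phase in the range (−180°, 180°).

19.8 dB, -157.5°

At s = jω = j34:
quadratic: (j34)² + 9.2·j34 + 400 = -756 + j312.8 → |·| ≈ 818.16, ∠ ≈ 157.52°
|L| = 8000 / 818.16 ≈ 9.778
Gain = 20 log₁₀(9.778) ≈ 19.81 dB
∠L = 0.00° − 157.52° = -157.52°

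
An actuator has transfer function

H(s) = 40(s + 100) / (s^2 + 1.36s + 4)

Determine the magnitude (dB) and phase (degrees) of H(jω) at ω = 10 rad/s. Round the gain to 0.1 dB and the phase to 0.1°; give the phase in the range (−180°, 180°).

32.4 dB, -166.2°

At s = jω = j10:
zero (s+100): 100 + j10 → |·| = √(100²+10²) = √10100 ≈ 100.5, ∠ = arctan(10/100) ≈ 5.71°
quadratic: (j10)² + 1.36·j10 + 4 = -96 + j13.6 → |·| ≈ 96.959, ∠ ≈ 171.94°
|H| = 40 · 100.5 / 96.959 ≈ 41.461
Gain = 20 log₁₀(41.461) ≈ 32.35 dB
∠H = 5.71° − 171.94° = -166.23°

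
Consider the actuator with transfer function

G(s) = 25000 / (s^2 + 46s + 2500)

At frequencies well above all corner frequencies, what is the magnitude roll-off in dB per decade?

-40 dB/decade

Each pole contributes −20 dB/decade at high frequency; each zero contributes +20 dB/decade.
Net: 0 zero(s) − 2 pole(s) → -40 dB/decade.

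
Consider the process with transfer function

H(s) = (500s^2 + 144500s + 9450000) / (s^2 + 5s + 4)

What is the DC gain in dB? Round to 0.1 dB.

127.5 dB

H(0) = 9450000 / 4 = 2.3625e+06
20 log₁₀(2.3625e+06) ≈ 127.47 dB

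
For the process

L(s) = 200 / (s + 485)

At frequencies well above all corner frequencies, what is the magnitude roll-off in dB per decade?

Each pole contributes −20 dB/decade at high frequency; each zero contributes +20 dB/decade.
Net: 0 zero(s) − 1 pole(s) → -20 dB/decade.

-20 dB/decade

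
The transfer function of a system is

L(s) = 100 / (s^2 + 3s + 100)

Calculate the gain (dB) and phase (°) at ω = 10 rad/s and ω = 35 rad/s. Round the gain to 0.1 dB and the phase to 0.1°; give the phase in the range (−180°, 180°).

At s = jω = j10:
quadratic: (j10)² + 3·j10 + 100 = 0 + j30 → |·| ≈ 30, ∠ ≈ 90.00°
|L| = 100 / 30 ≈ 3.3333
Gain = 20 log₁₀(3.3333) ≈ 10.46 dB
∠L = 0.00° − 90.00° = -90.00°

At s = jω = j35:
quadratic: (j35)² + 3·j35 + 100 = -1125 + j105 → |·| ≈ 1129.9, ∠ ≈ 174.67°
|L| = 100 / 1129.9 ≈ 0.088503
Gain = 20 log₁₀(0.088503) ≈ -21.06 dB
∠L = 0.00° − 174.67° = -174.67°

ω = 10: 10.5 dB, -90.0°; ω = 35: -21.1 dB, -174.7°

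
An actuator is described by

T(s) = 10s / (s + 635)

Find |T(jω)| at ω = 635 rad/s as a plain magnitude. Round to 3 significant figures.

At s = jω = j635:
zero at origin: s = j635 → |·| = 635, ∠ = 90.00°
pole (s+635): 635 + j635 → |·| = √(635²+635²) = √806450 ≈ 898.03, ∠ = arctan(635/635) ≈ 45.00°
|T| = 10 · 635 / 898.03 ≈ 7.071

7.07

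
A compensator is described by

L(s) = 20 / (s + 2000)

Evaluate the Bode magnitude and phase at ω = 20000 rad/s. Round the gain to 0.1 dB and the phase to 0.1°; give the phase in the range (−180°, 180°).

Substitute s = j20000:
Numerator: 20 = 20 + j0
Denominator: (j20000) + 2000 = 2000 + j20000
|N| = √(20² + 0²) ≈ 20, ∠N ≈ 0.00°
|D| = √(2000² + 20000²) ≈ 20100, ∠D ≈ 84.29°
|L| = 20 / 20100 ≈ 0.00099502
Gain = 20 log₁₀(0.00099502) ≈ -60.04 dB
∠L = 0.00° − 84.29° = -84.29°

-60.0 dB, -84.3°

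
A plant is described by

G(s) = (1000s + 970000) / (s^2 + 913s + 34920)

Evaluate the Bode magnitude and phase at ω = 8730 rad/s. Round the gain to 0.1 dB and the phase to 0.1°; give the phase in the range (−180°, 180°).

-18.8 dB, -90.4°

Substitute s = j8730:
Numerator: 1000(j8730) + 970000 = 970000 + j8730000
Denominator: (j8730)^2 + 913(j8730) + 34920 = -76177980 + j7970490
|N| = √(970000² + 8730000²) ≈ 8.7837e+06, ∠N ≈ 83.66°
|D| = √(76177980² + 7970490²) ≈ 7.6594e+07, ∠D ≈ 174.03°
|G| = 8.7837e+06 / 7.6594e+07 ≈ 0.11468
Gain = 20 log₁₀(0.11468) ≈ -18.81 dB
∠G = 83.66° − 174.03° = -90.37°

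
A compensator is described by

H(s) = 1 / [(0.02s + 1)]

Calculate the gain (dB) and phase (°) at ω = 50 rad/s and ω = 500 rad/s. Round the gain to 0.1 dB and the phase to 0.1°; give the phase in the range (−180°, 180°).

At ω = 50 rad/s:
pole (1 + j50·0.02) = 1 + j1 → |·| ≈ 1.4142, ∠ ≈ 45.00°
|H| = 1 · 1 / (1.4142) ≈ 0.70711
Gain = 20 log₁₀(0.70711) ≈ -3.01 dB
∠H = (0°) − (45.00°) = -45.00°

At ω = 500 rad/s:
pole (1 + j500·0.02) = 1 + j10 → |·| ≈ 10.05, ∠ ≈ 84.29°
|H| = 1 · 1 / (10.05) ≈ 0.099502
Gain = 20 log₁₀(0.099502) ≈ -20.04 dB
∠H = (0°) − (84.29°) = -84.29°

ω = 50: -3.0 dB, -45.0°; ω = 500: -20.0 dB, -84.3°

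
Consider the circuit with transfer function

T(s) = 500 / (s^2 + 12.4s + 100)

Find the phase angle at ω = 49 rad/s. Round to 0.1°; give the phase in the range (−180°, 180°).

At s = jω = j49:
quadratic: (j49)² + 12.4·j49 + 100 = -2301 + j607.6 → |·| ≈ 2379.9, ∠ ≈ 165.21°
∠T = 0.00° − 165.21° = -165.21°

-165.2°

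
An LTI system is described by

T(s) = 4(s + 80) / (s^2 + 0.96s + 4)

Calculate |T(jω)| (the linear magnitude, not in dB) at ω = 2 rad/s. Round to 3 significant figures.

167

At s = jω = j2:
zero (s+80): 80 + j2 → |·| = √(80²+2²) = √6404 ≈ 80.025, ∠ = arctan(2/80) ≈ 1.43°
quadratic: (j2)² + 0.96·j2 + 4 = 0 + j1.92 → |·| ≈ 1.92, ∠ ≈ 90.00°
|T| = 4 · 80.025 / 1.92 ≈ 166.72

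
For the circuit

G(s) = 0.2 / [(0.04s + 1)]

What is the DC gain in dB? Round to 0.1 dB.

G(0) = 0.2 · 1 / 1 = 0.2
20 log₁₀(0.2) ≈ -13.98 dB

-14.0 dB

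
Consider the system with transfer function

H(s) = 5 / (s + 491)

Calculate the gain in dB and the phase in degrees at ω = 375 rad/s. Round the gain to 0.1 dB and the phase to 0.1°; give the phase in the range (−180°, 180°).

Substitute s = j375:
Numerator: 5 = 5 + j0
Denominator: (j375) + 491 = 491 + j375
|N| = √(5² + 0²) ≈ 5, ∠N ≈ 0.00°
|D| = √(491² + 375²) ≈ 617.82, ∠D ≈ 37.37°
|H| = 5 / 617.82 ≈ 0.008093
Gain = 20 log₁₀(0.008093) ≈ -41.84 dB
∠H = 0.00° − 37.37° = -37.37°

-41.8 dB, -37.4°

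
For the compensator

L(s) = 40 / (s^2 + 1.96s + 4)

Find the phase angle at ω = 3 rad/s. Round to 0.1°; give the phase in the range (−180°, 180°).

At s = jω = j3:
quadratic: (j3)² + 1.96·j3 + 4 = -5 + j5.88 → |·| ≈ 7.7184, ∠ ≈ 130.38°
∠L = 0.00° − 130.38° = -130.38°

-130.4°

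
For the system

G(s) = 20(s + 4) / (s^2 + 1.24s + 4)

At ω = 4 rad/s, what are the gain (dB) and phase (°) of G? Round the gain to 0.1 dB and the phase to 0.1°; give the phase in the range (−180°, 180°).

18.8 dB, -112.5°

At s = jω = j4:
zero (s+4): 4 + j4 → |·| = √(4²+4²) = √32 ≈ 5.6569, ∠ = arctan(4/4) ≈ 45.00°
quadratic: (j4)² + 1.24·j4 + 4 = -12 + j4.96 → |·| ≈ 12.985, ∠ ≈ 157.54°
|G| = 20 · 5.6569 / 12.985 ≈ 8.713
Gain = 20 log₁₀(8.713) ≈ 18.80 dB
∠G = 45.00° − 157.54° = -112.54°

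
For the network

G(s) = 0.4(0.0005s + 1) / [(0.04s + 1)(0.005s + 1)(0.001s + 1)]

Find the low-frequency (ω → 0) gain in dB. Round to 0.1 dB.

G(0) = 0.4 · 1 / 1 = 0.4
20 log₁₀(0.4) ≈ -7.96 dB

-8.0 dB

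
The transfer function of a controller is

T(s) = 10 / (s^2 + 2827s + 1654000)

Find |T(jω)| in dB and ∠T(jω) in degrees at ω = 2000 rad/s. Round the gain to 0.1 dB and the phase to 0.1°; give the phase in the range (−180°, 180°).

-115.7 dB, -112.5°

Substitute s = j2000:
Numerator: 10 = 10 + j0
Denominator: (j2000)^2 + 2827(j2000) + 1654000 = -2346000 + j5654000
|N| = √(10² + 0²) ≈ 10, ∠N ≈ 0.00°
|D| = √(2346000² + 5654000²) ≈ 6.1214e+06, ∠D ≈ 112.53°
|T| = 10 / 6.1214e+06 ≈ 1.6336e-06
Gain = 20 log₁₀(1.6336e-06) ≈ -115.74 dB
∠T = 0.00° − 112.53° = -112.53°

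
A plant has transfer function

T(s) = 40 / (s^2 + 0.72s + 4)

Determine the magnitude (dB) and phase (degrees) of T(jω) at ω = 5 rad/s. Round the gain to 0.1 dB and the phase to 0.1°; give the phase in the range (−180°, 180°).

At s = jω = j5:
quadratic: (j5)² + 0.72·j5 + 4 = -21 + j3.6 → |·| ≈ 21.306, ∠ ≈ 170.27°
|T| = 40 / 21.306 ≈ 1.8774
Gain = 20 log₁₀(1.8774) ≈ 5.47 dB
∠T = 0.00° − 170.27° = -170.27°

5.5 dB, -170.3°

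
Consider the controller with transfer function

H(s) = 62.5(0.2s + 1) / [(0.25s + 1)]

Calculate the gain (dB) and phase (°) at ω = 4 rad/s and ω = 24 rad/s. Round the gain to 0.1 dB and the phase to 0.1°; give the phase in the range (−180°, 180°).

ω = 4: 35.1 dB, -6.3°; ω = 24: 34.0 dB, -2.3°

At ω = 4 rad/s:
zero (1 + j4·0.2) = 1 + j0.8 → |·| ≈ 1.2806, ∠ ≈ 38.66°
pole (1 + j4·0.25) = 1 + j1 → |·| ≈ 1.4142, ∠ ≈ 45.00°
|H| = 62.5 · 1.2806 / (1.4142) ≈ 56.596
Gain = 20 log₁₀(56.596) ≈ 35.06 dB
∠H = (38.66°) − (45.00°) = -6.34°

At ω = 24 rad/s:
zero (1 + j24·0.2) = 1 + j4.8 → |·| ≈ 4.9031, ∠ ≈ 78.23°
pole (1 + j24·0.25) = 1 + j6 → |·| ≈ 6.0828, ∠ ≈ 80.54°
|H| = 62.5 · 4.9031 / (6.0828) ≈ 50.379
Gain = 20 log₁₀(50.379) ≈ 34.04 dB
∠H = (78.23°) − (80.54°) = -2.31°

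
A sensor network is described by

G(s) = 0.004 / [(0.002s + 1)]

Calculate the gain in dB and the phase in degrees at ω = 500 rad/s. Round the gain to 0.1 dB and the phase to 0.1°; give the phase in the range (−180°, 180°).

-51.0 dB, -45.0°

At ω = 500 rad/s:
pole (1 + j500·0.002) = 1 + j1 → |·| ≈ 1.4142, ∠ ≈ 45.00°
|G| = 0.004 · 1 / (1.4142) ≈ 0.0028285
Gain = 20 log₁₀(0.0028285) ≈ -50.97 dB
∠G = (0°) − (45.00°) = -45.00°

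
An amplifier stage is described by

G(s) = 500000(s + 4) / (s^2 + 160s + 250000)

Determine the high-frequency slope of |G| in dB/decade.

-20 dB/decade

Each pole contributes −20 dB/decade at high frequency; each zero contributes +20 dB/decade.
Net: 1 zero(s) − 2 pole(s) → -20 dB/decade.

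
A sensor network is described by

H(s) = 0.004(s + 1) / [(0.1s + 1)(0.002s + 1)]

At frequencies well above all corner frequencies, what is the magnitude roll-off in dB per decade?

Each pole contributes −20 dB/decade at high frequency; each zero contributes +20 dB/decade.
Net: 1 zero(s) − 2 pole(s) → -20 dB/decade.

-20 dB/decade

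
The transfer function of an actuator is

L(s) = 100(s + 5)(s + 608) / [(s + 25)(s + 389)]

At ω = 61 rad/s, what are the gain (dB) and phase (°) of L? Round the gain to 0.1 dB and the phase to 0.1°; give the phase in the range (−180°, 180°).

43.2 dB, 14.4°

At s = jω = j61:
zero (s+5): 5 + j61 → |·| = √(5²+61²) = √3746 ≈ 61.205, ∠ = arctan(61/5) ≈ 85.31°
zero (s+608): 608 + j61 → |·| = √(608²+61²) = √373385 ≈ 611.05, ∠ = arctan(61/608) ≈ 5.73°
pole (s+25): 25 + j61 → |·| = √(25²+61²) = √4346 ≈ 65.924, ∠ = arctan(61/25) ≈ 67.71°
pole (s+389): 389 + j61 → |·| = √(389²+61²) = √155042 ≈ 393.75, ∠ = arctan(61/389) ≈ 8.91°
|L| = 100 · 37399 / 25958 ≈ 144.08
Gain = 20 log₁₀(144.08) ≈ 43.17 dB
∠L = 91.04° − 76.62° = 14.42°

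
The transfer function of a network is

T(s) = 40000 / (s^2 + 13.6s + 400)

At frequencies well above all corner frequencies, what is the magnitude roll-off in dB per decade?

Each pole contributes −20 dB/decade at high frequency; each zero contributes +20 dB/decade.
Net: 0 zero(s) − 2 pole(s) → -40 dB/decade.

-40 dB/decade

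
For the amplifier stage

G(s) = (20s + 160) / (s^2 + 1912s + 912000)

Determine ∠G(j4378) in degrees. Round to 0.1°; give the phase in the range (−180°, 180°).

-65.5°

Substitute s = j4378:
Numerator: 20(j4378) + 160 = 160 + j87560
Denominator: (j4378)^2 + 1912(j4378) + 912000 = -18254884 + j8370736
|N| = √(160² + 87560²) ≈ 87560, ∠N ≈ 89.90°
|D| = √(18254884² + 8370736²) ≈ 2.0083e+07, ∠D ≈ 155.37°
∠G = 89.90° − 155.37° = -65.47°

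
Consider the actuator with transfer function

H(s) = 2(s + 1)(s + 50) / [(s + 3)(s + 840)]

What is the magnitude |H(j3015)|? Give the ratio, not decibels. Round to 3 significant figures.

1.93

At s = jω = j3015:
zero (s+1): 1 + j3015 → |·| = √(1²+3015²) = √9090226 ≈ 3015, ∠ = arctan(3015/1) ≈ 89.98°
zero (s+50): 50 + j3015 → |·| = √(50²+3015²) = √9092725 ≈ 3015.4, ∠ = arctan(3015/50) ≈ 89.05°
pole (s+3): 3 + j3015 → |·| = √(3²+3015²) = √9090234 ≈ 3015, ∠ = arctan(3015/3) ≈ 89.94°
pole (s+840): 840 + j3015 → |·| = √(840²+3015²) = √9795825 ≈ 3129.8, ∠ = arctan(3015/840) ≈ 74.43°
|H| = 2 · 9.0914e+06 / 9.4363e+06 ≈ 1.9269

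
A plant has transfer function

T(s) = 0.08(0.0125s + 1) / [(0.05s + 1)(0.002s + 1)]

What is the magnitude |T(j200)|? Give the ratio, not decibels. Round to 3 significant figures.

0.0199

At ω = 200 rad/s:
zero (1 + j200·0.0125) = 1 + j2.5 → |·| ≈ 2.6926, ∠ ≈ 68.20°
pole (1 + j200·0.05) = 1 + j10 → |·| ≈ 10.05, ∠ ≈ 84.29°
pole (1 + j200·0.002) = 1 + j0.4 → |·| ≈ 1.077, ∠ ≈ 21.80°
|T| = 0.08 · 2.6926 / (10.05 · 1.077) ≈ 0.019901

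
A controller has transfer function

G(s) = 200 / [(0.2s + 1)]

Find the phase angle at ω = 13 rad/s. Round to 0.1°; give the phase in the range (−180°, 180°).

-69.0°

At ω = 13 rad/s:
pole (1 + j13·0.2) = 1 + j2.6 → |·| ≈ 2.7857, ∠ ≈ 68.96°
∠G = (0°) − (68.96°) = -68.96°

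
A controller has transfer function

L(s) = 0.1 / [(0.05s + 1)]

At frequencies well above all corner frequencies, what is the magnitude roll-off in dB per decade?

-20 dB/decade

Each pole contributes −20 dB/decade at high frequency; each zero contributes +20 dB/decade.
Net: 0 zero(s) − 1 pole(s) → -20 dB/decade.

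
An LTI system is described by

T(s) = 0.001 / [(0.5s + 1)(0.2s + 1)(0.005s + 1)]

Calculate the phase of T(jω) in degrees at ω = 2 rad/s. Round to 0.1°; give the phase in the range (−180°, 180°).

At ω = 2 rad/s:
pole (1 + j2·0.5) = 1 + j1 → |·| ≈ 1.4142, ∠ ≈ 45.00°
pole (1 + j2·0.2) = 1 + j0.4 → |·| ≈ 1.077, ∠ ≈ 21.80°
pole (1 + j2·0.005) = 1 + j0.01 → |·| ≈ 1, ∠ ≈ 0.57°
∠T = (0°) − (45.00° + 21.80° + 0.57°) = -67.37°

-67.4°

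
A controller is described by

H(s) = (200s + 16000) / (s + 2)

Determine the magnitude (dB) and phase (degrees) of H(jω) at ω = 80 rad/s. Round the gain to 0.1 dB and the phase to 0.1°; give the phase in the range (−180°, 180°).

Substitute s = j80:
Numerator: 200(j80) + 16000 = 16000 + j16000
Denominator: (j80) + 2 = 2 + j80
|N| = √(16000² + 16000²) ≈ 22627, ∠N ≈ 45.00°
|D| = √(2² + 80²) ≈ 80.025, ∠D ≈ 88.57°
|H| = 22627 / 80.025 ≈ 282.75
Gain = 20 log₁₀(282.75) ≈ 49.03 dB
∠H = 45.00° − 88.57° = -43.57°

49.0 dB, -43.6°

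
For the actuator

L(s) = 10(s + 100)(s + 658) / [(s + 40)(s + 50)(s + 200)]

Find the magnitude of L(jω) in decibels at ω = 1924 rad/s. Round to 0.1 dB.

At s = jω = j1924:
zero (s+100): 100 + j1924 → |·| = √(100²+1924²) = √3711776 ≈ 1926.6, ∠ = arctan(1924/100) ≈ 87.02°
zero (s+658): 658 + j1924 → |·| = √(658²+1924²) = √4134740 ≈ 2033.4, ∠ = arctan(1924/658) ≈ 71.12°
pole (s+40): 40 + j1924 → |·| = √(40²+1924²) = √3703376 ≈ 1924.4, ∠ = arctan(1924/40) ≈ 88.81°
pole (s+50): 50 + j1924 → |·| = √(50²+1924²) = √3704276 ≈ 1924.6, ∠ = arctan(1924/50) ≈ 88.51°
pole (s+200): 200 + j1924 → |·| = √(200²+1924²) = √3741776 ≈ 1934.4, ∠ = arctan(1924/200) ≈ 84.07°
|L| = 10 · 3.9175e+06 / 7.1644e+09 ≈ 0.005468
Gain = 20 log₁₀(0.005468) ≈ -45.24 dB

-45.2 dB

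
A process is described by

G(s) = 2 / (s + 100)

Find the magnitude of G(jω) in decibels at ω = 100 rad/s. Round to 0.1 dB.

At s = jω = j100:
pole (s+100): 100 + j100 → |·| = √(100²+100²) = √20000 ≈ 141.42, ∠ = arctan(100/100) ≈ 45.00°
|G| = 2 / 141.42 ≈ 0.014142
Gain = 20 log₁₀(0.014142) ≈ -36.99 dB

-37.0 dB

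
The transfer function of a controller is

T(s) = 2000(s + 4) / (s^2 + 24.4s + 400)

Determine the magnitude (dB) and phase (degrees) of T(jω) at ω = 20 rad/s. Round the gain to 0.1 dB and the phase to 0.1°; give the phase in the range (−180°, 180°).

At s = jω = j20:
zero (s+4): 4 + j20 → |·| = √(4²+20²) = √416 ≈ 20.396, ∠ = arctan(20/4) ≈ 78.69°
quadratic: (j20)² + 24.4·j20 + 400 = 0 + j488 → |·| ≈ 488, ∠ ≈ 90.00°
|T| = 2000 · 20.396 / 488 ≈ 83.59
Gain = 20 log₁₀(83.59) ≈ 38.44 dB
∠T = 78.69° − 90.00° = -11.31°

38.4 dB, -11.3°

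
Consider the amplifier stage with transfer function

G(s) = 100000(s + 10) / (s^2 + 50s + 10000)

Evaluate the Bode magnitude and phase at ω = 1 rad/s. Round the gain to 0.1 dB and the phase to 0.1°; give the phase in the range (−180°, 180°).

At s = jω = j1:
zero (s+10): 10 + j1 → |·| = √(10²+1²) = √101 ≈ 10.05, ∠ = arctan(1/10) ≈ 5.71°
quadratic: (j1)² + 50·j1 + 10000 = 9999 + j50 → |·| ≈ 9999.1, ∠ ≈ 0.29°
|G| = 100000 · 10.05 / 9999.1 ≈ 100.51
Gain = 20 log₁₀(100.51) ≈ 40.04 dB
∠G = 5.71° − 0.29° = 5.42°

40.0 dB, 5.4°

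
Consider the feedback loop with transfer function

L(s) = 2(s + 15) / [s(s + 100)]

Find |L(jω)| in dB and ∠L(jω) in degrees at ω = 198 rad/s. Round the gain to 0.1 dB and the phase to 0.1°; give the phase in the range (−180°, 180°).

At s = jω = j198:
zero (s+15): 15 + j198 → |·| = √(15²+198²) = √39429 ≈ 198.57, ∠ = arctan(198/15) ≈ 85.67°
pole (s+100): 100 + j198 → |·| = √(100²+198²) = √49204 ≈ 221.82, ∠ = arctan(198/100) ≈ 63.20°
pole at origin: |s| = 198, ∠ = 90.00° (in denominator)
|L| = 2 · 198.57 / 43920 ≈ 0.0090423
Gain = 20 log₁₀(0.0090423) ≈ -40.87 dB
∠L = 85.67° − 153.20° = -67.53°

-40.9 dB, -67.5°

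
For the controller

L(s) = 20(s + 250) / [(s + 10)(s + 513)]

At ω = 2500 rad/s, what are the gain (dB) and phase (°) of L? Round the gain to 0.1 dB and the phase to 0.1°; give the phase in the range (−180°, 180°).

At s = jω = j2500:
zero (s+250): 250 + j2500 → |·| = √(250²+2500²) = √6312500 ≈ 2512.5, ∠ = arctan(2500/250) ≈ 84.29°
pole (s+10): 10 + j2500 → |·| = √(10²+2500²) = √6250100 ≈ 2500, ∠ = arctan(2500/10) ≈ 89.77°
pole (s+513): 513 + j2500 → |·| = √(513²+2500²) = √6513169 ≈ 2552.1, ∠ = arctan(2500/513) ≈ 78.40°
|L| = 20 · 2512.5 / 6.3802e+06 ≈ 0.0078759
Gain = 20 log₁₀(0.0078759) ≈ -42.07 dB
∠L = 84.29° − 168.17° = -83.88°

-42.1 dB, -83.9°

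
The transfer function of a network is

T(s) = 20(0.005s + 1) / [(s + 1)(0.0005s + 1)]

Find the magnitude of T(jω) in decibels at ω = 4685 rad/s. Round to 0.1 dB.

-28.1 dB

At ω = 4685 rad/s:
zero (1 + j4685·0.005) = 1 + j23.425 → |·| ≈ 23.446, ∠ ≈ 87.56°
pole (1 + j4685·1) = 1 + j4685 → |·| ≈ 4685, ∠ ≈ 89.99°
pole (1 + j4685·0.0005) = 1 + j2.3425 → |·| ≈ 2.547, ∠ ≈ 66.88°
|T| = 20 · 23.446 / (4685 · 2.547) ≈ 0.039297
Gain = 20 log₁₀(0.039297) ≈ -28.11 dB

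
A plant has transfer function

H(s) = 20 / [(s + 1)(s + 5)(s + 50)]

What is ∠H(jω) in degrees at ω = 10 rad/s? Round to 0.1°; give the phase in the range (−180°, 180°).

At s = jω = j10:
pole (s+1): 1 + j10 → |·| = √(1²+10²) = √101 ≈ 10.05, ∠ = arctan(10/1) ≈ 84.29°
pole (s+5): 5 + j10 → |·| = √(5²+10²) = √125 ≈ 11.18, ∠ = arctan(10/5) ≈ 63.43°
pole (s+50): 50 + j10 → |·| = √(50²+10²) = √2600 ≈ 50.99, ∠ = arctan(10/50) ≈ 11.31°
∠H = 0.00° − 159.03° = -159.03°

-159.0°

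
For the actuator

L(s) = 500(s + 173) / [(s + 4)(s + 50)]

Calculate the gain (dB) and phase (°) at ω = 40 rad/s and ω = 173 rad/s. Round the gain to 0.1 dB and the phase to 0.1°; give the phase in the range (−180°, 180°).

ω = 40: 30.8 dB, -109.9°; ω = 173: 11.9 dB, -117.6°

At s = jω = j40:
zero (s+173): 173 + j40 → |·| = √(173²+40²) = √31529 ≈ 177.56, ∠ = arctan(40/173) ≈ 13.02°
pole (s+4): 4 + j40 → |·| = √(4²+40²) = √1616 ≈ 40.2, ∠ = arctan(40/4) ≈ 84.29°
pole (s+50): 50 + j40 → |·| = √(50²+40²) = √4100 ≈ 64.031, ∠ = arctan(40/50) ≈ 38.66°
|L| = 500 · 177.56 / 2574 ≈ 34.491
Gain = 20 log₁₀(34.491) ≈ 30.75 dB
∠L = 13.02° − 122.95° = -109.93°

At s = jω = j173:
zero (s+173): 173 + j173 → |·| = √(173²+173²) = √59858 ≈ 244.66, ∠ = arctan(173/173) ≈ 45.00°
pole (s+4): 4 + j173 → |·| = √(4²+173²) = √29945 ≈ 173.05, ∠ = arctan(173/4) ≈ 88.68°
pole (s+50): 50 + j173 → |·| = √(50²+173²) = √32429 ≈ 180.08, ∠ = arctan(173/50) ≈ 73.88°
|L| = 500 · 244.66 / 31163 ≈ 3.9255
Gain = 20 log₁₀(3.9255) ≈ 11.88 dB
∠L = 45.00° − 162.56° = -117.56°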